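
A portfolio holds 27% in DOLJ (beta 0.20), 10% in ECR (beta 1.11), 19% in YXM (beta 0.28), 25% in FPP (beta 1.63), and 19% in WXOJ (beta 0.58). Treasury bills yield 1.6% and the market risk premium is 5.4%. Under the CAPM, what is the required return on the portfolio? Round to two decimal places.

β_P = Σ w_i β_i = 0.27×0.20 + 0.10×1.11 + 0.19×0.28 + 0.25×1.63 + 0.19×0.58 = 0.7359
E(R_P) = R_f + β_P × MRP = 1.6% + 0.7359 × 5.4% = 5.57%

5.57%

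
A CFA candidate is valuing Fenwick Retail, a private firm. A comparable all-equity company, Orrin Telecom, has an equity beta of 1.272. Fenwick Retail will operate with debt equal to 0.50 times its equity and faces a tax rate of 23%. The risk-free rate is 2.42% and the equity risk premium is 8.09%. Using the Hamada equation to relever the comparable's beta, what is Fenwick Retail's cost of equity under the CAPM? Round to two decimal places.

β_L = β_U × [1 + (1 − t)(D/E)] = 1.272 × [1 + (1 − 0.23) × 0.50]
    = 1.272 × [1 + 0.77 × 0.50] = 1.272 × 1.3850 = 1.7617
E(R) = R_f + β_L × MRP = 2.42% + 1.7617 × 8.09% = 16.67%

16.67%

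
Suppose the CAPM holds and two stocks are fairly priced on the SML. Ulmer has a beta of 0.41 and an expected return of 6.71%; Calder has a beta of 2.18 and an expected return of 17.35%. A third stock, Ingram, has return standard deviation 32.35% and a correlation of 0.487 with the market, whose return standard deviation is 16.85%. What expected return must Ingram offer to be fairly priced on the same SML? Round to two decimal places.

MRP = (17.35% − 6.71%) / (2.18 − 0.41) = 6.0113%
R_f = 6.71% − 0.41 × 6.0113% = 4.2454%
β_Ingram = ρ·σ_i/σ_m = 0.487 × 32.35 / 16.85 = 0.9350
E(R_Ingram) = R_f + β × MRP = 4.2454% + 0.9350 × 6.0113% = 9.87%

9.87%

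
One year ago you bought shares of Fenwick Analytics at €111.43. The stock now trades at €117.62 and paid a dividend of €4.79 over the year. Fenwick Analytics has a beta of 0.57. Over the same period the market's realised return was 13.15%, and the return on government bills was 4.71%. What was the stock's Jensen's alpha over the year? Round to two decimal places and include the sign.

+0.33%

Realised HPR = (P1 + D1 − P0) / P0 = (117.62 + 4.79 − 111.43) / 111.43 = 10.98 / 111.43 = 9.8537%
MRP = 13.15% − 4.71% = 8.44%
CAPM required = R_f + β·MRP = 4.71% + 0.57 × 8.44% = 9.5208%
α = realised − required = 9.8537% − 9.5208% = +0.33%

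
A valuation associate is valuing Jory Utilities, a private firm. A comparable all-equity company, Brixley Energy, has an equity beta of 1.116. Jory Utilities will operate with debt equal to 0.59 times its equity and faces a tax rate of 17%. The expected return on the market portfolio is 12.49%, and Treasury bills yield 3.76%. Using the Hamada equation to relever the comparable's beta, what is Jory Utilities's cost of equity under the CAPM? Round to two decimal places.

β_L = β_U × [1 + (1 − t)(D/E)] = 1.116 × [1 + (1 − 0.17) × 0.59]
    = 1.116 × [1 + 0.83 × 0.59] = 1.116 × 1.4897 = 1.6625
MRP = 12.49% − 3.76% = 8.73%
E(R) = R_f + β_L × MRP = 3.76% + 1.6625 × 8.73% = 18.27%

18.27%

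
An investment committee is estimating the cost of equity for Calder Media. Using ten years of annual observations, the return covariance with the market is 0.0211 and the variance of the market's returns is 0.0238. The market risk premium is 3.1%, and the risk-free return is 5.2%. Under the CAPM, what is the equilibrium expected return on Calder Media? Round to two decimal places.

β = Cov(R_i, R_m) / Var(R_m) = 0.0211 / 0.0238 = 0.8866
E(R) = R_f + β × MRP = 5.2% + 0.8866 × 3.1% = 7.95%

7.95%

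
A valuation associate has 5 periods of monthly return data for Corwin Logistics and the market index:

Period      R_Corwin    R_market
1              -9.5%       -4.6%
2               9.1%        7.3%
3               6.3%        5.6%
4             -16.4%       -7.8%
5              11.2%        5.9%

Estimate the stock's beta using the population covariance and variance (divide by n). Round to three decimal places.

Mean R_i = (-9.5 + 9.1 + 6.3 − 16.4 + 11.2) / 5 = 0.1400%
Mean R_m = (-4.6 + 7.3 + 5.6 − 7.8 + 5.9) / 5 = 1.2800%
Σ(R_i − R̄_i)(R_m − R̄_m) = 338.5140  ⇒  Cov = 338.5140 / 5 = 67.7028
Σ(R_m − R̄_m)² = 193.2680  ⇒  Var(R_m) = 193.2680 / 5 = 38.6536
β = Cov / Var(R_m) = 67.7028 / 38.6536 = 1.7515

1.752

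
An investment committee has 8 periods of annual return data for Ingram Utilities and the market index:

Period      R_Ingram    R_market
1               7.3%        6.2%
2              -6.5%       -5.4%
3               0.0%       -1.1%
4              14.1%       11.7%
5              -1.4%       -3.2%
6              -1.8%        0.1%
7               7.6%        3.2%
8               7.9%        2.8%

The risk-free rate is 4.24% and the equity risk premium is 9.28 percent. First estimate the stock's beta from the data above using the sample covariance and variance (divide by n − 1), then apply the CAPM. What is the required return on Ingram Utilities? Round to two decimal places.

15.26%

Mean R_i = (7.3 − 6.5 + 0.0 + 14.1 − 1.4 − 1.8 + 7.6 + 7.9) / 8 = 3.4000%
Mean R_m = (6.2 − 5.4 − 1.1 + 11.7 − 3.2 + 0.1 + 3.2 + 2.8) / 8 = 1.7875%
Σ(R_i − R̄_i)(R_m − R̄_m) = 247.4500  ⇒  Cov = 247.4500 / 7 = 35.3500
Σ(R_m − R̄_m)² = 208.4688  ⇒  Var(R_m) = 208.4688 / 7 = 29.7813
β = Cov / Var(R_m) = 35.3500 / 29.7813 = 1.1870
E(R) = R_f + β × MRP = 4.24% + 1.1870 × 9.28% = 15.26%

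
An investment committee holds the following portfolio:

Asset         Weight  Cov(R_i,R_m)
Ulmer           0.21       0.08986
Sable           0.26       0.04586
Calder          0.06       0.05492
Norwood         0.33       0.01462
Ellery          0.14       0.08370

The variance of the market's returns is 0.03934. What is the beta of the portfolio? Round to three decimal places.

1.287

β_Ulmer = 0.08986 / 0.03934 = 2.2842
β_Sable = 0.04586 / 0.03934 = 1.1657
β_Calder = 0.05492 / 0.03934 = 1.3960
β_Norwood = 0.01462 / 0.03934 = 0.3716
β_Ellery = 0.08370 / 0.03934 = 2.1276
β_P = Σ w_i β_i = 0.21×2.2842 + 0.26×1.1657 + 0.06×1.3960 + 0.33×0.3716 + 0.14×2.1276 = 1.2870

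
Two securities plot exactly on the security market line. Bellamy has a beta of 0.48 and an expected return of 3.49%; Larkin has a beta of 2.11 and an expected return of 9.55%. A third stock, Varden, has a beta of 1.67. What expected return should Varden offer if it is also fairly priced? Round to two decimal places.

MRP (SML slope) = (9.55% − 3.49%) / (2.11 − 0.48) = 6.06% / 1.63 = 3.7178%
R_f (intercept) = 3.49% − 0.48 × 3.7178% = 1.7055%
E(R_Varden) = R_f + β × MRP = 1.7055% + 1.67 × 3.7178% = 7.91%

7.91%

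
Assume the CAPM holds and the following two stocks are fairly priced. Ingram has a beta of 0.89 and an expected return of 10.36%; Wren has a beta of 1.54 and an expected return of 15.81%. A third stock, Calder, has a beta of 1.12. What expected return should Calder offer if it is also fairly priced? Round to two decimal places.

12.29%

MRP (SML slope) = (15.81% − 10.36%) / (1.54 − 0.89) = 5.45% / 0.65 = 8.3846%
R_f (intercept) = 10.36% − 0.89 × 8.3846% = 2.8977%
E(R_Calder) = R_f + β × MRP = 2.8977% + 1.12 × 8.3846% = 12.29%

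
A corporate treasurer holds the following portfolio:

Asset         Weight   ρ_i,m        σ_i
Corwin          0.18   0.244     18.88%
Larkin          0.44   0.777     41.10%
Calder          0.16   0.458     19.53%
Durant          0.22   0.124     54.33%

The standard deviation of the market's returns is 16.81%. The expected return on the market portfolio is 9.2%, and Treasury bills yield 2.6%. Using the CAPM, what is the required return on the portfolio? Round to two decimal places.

β_Corwin = 0.244 × 18.88% / 16.81% = 0.2740
β_Larkin = 0.777 × 41.10% / 16.81% = 1.8997
β_Calder = 0.458 × 19.53% / 16.81% = 0.5321
β_Durant = 0.124 × 54.33% / 16.81% = 0.4008
β_P = Σ w_i β_i = 0.18×0.2740 + 0.44×1.8997 + 0.16×0.5321 + 0.22×0.4008 = 1.0585
MRP = 9.2% − 2.6% = 6.60%
E(R_P) = R_f + β_P × MRP = 2.6% + 1.0585 × 6.6% = 9.59%

9.59%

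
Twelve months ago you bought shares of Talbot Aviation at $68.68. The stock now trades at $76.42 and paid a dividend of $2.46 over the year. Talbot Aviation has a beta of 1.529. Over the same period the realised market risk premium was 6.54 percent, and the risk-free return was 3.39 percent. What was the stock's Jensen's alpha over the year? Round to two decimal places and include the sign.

+1.46%

Realised HPR = (P1 + D1 − P0) / P0 = (76.42 + 2.46 − 68.68) / 68.68 = 10.20 / 68.68 = 14.8515%
CAPM required = R_f + β·MRP = 3.39% + 1.529 × 6.54% = 13.38966%
α = realised − required = 14.8515% − 13.38966% = +1.46%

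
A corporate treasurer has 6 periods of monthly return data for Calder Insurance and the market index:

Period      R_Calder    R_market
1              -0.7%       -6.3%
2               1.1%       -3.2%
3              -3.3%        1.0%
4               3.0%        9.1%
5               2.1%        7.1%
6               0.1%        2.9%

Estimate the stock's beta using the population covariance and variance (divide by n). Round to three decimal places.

Mean R_i = (-0.7 + 1.1 − 3.3 + 3.0 + 2.1 + 0.1) / 6 = 0.3833%
Mean R_m = (-6.3 − 3.2 + 1.0 + 9.1 + 7.1 + 2.9) / 6 = 1.7667%
Σ(R_i − R̄_i)(R_m − R̄_m) = 36.0267  ⇒  Cov = 36.0267 / 6 = 6.0045
Σ(R_m − R̄_m)² = 173.8333  ⇒  Var(R_m) = 173.8333 / 6 = 28.9722
β = Cov / Var(R_m) = 6.0045 / 28.9722 = 0.2073

0.207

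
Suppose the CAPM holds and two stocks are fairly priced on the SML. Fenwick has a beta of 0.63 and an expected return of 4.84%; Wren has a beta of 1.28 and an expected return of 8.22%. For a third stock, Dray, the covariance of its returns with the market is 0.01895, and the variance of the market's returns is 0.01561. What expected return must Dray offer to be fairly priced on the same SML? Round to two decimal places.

7.88%

MRP = (8.22% − 4.84%) / (1.28 − 0.63) = 5.2000%
R_f = 4.84% − 0.63 × 5.2000% = 1.5640%
β_Dray = Cov / Var(R_m) = 0.01895 / 0.01561 = 1.2140
E(R_Dray) = R_f + β × MRP = 1.5640% + 1.2140 × 5.2000% = 7.88%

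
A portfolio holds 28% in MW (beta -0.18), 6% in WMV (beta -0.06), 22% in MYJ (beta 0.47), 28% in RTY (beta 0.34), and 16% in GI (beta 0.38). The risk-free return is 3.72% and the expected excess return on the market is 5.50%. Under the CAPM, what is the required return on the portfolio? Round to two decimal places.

β_P = Σ w_i β_i = 0.28×-0.18 + 0.06×-0.06 + 0.22×0.47 + 0.28×0.34 + 0.16×0.38 = 0.2054
E(R_P) = R_f + β_P × MRP = 3.72% + 0.2054 × 5.50% = 4.85%

4.85%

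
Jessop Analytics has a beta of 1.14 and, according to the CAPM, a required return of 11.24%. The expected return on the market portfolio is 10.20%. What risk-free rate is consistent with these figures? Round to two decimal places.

E(R) = R_f + β(E(R_m) − R_f) = R_f(1 − β) + β·E(R_m)
11.24% = R_f × (1 − 1.14) + 1.14 × 10.20%
11.24% = R_f × -0.14 + 11.6280%
R_f = (11.24% − 11.6280%) / -0.14 = 2.77%

2.77%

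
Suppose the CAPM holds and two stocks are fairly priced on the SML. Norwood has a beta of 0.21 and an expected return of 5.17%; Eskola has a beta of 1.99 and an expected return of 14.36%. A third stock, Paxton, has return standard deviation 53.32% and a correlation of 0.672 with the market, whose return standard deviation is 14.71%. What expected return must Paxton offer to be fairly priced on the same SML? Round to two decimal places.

MRP = (14.36% − 5.17%) / (1.99 − 0.21) = 5.1629%
R_f = 5.17% − 0.21 × 5.1629% = 4.0858%
β_Paxton = ρ·σ_i/σ_m = 0.672 × 53.32 / 14.71 = 2.4358
E(R_Paxton) = R_f + β × MRP = 4.0858% + 2.4358 × 5.1629% = 16.66%

16.66%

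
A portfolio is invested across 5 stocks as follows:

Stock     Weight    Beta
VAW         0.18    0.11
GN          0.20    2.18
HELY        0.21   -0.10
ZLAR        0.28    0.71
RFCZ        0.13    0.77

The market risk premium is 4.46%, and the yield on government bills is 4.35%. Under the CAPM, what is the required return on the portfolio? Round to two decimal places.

7.62%

β_P = Σ w_i β_i = 0.18×0.11 + 0.20×2.18 + 0.21×-0.10 + 0.28×0.71 + 0.13×0.77 = 0.7337
E(R_P) = R_f + β_P × MRP = 4.35% + 0.7337 × 4.46% = 7.62%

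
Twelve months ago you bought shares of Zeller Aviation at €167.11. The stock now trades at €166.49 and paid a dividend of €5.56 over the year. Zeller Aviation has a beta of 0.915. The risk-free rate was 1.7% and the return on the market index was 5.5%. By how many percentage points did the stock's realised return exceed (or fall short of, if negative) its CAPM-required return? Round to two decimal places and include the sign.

Realised HPR = (P1 + D1 − P0) / P0 = (166.49 + 5.56 − 167.11) / 167.11 = 4.94 / 167.11 = 2.9561%
MRP = 5.5% − 1.7% = 3.80%
CAPM required = R_f + β·MRP = 1.7% + 0.915 × 3.8% = 5.1770%
α = realised − required = 2.9561% − 5.1770% = -2.22%

-2.22%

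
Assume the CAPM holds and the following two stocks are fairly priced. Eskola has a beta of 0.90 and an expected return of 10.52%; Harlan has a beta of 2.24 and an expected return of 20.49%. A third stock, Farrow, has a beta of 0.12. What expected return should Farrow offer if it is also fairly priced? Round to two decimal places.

4.72%

MRP (SML slope) = (20.49% − 10.52%) / (2.24 − 0.90) = 9.97% / 1.34 = 7.4403%
R_f (intercept) = 10.52% − 0.90 × 7.4403% = 3.8237%
E(R_Farrow) = R_f + β × MRP = 3.8237% + 0.12 × 7.4403% = 4.72%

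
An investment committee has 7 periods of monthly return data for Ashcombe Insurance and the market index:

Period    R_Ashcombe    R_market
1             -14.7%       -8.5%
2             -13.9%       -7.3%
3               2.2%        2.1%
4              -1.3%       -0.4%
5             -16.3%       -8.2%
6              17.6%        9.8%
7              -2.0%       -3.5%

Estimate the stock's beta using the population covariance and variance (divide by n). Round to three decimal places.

Mean R_i = (-14.7 − 13.9 + 2.2 − 1.3 − 16.3 + 17.6 − 2.0) / 7 = -4.0571%
Mean R_m = (-8.5 − 7.3 + 2.1 − 0.4 − 8.2 + 9.8 − 3.5) / 7 = -2.2857%
Σ(R_i − R̄_i)(R_m − R̄_m) = 479.7857  ⇒  Cov = 479.7857 / 7 = 68.5408
Σ(R_m − R̄_m)² = 269.0686  ⇒  Var(R_m) = 269.0686 / 7 = 38.4384
β = Cov / Var(R_m) = 68.5408 / 38.4384 = 1.7831

1.783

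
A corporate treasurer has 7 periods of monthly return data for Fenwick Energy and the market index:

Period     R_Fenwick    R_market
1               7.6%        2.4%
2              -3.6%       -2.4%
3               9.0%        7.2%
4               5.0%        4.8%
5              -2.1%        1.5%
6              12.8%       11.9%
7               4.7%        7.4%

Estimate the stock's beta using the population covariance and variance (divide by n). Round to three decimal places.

Mean R_i = (7.6 − 3.6 + 9.0 + 5.0 − 2.1 + 12.8 + 4.7) / 7 = 4.7714%
Mean R_m = (2.4 − 2.4 + 7.2 + 4.8 + 1.5 + 11.9 + 7.4) / 7 = 4.6857%
Σ(R_i − R̄_i)(R_m − R̄_m) = 143.1271  ⇒  Cov = 143.1271 / 7 = 20.4467
Σ(R_m − R̄_m)² = 131.3286  ⇒  Var(R_m) = 131.3286 / 7 = 18.7612
β = Cov / Var(R_m) = 20.4467 / 18.7612 = 1.0898

1.090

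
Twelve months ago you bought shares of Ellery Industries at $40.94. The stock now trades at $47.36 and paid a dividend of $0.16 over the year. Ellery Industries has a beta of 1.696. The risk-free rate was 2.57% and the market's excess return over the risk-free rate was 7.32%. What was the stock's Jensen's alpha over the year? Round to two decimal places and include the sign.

Realised HPR = (P1 + D1 − P0) / P0 = (47.36 + 0.16 − 40.94) / 40.94 = 6.58 / 40.94 = 16.0723%
CAPM required = R_f + β·MRP = 2.57% + 1.696 × 7.32% = 14.98472%
α = realised − required = 16.0723% − 14.98472% = +1.09%

+1.09%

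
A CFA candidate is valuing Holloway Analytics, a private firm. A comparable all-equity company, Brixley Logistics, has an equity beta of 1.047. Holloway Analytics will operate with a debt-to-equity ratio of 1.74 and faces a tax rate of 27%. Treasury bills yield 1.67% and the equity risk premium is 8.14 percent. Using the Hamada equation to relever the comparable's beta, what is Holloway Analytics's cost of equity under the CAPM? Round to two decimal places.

21.02%

β_L = β_U × [1 + (1 − t)(D/E)] = 1.047 × [1 + (1 − 0.27) × 1.74]
    = 1.047 × [1 + 0.73 × 1.74] = 1.047 × 2.2702 = 2.3769
E(R) = R_f + β_L × MRP = 1.67% + 2.3769 × 8.14% = 21.02%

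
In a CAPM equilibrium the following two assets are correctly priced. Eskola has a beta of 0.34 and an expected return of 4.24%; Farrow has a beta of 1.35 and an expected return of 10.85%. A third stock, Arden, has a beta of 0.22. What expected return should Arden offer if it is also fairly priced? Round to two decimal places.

MRP (SML slope) = (10.85% − 4.24%) / (1.35 − 0.34) = 6.61% / 1.01 = 6.5446%
R_f (intercept) = 4.24% − 0.34 × 6.5446% = 2.0148%
E(R_Arden) = R_f + β × MRP = 2.0148% + 0.22 × 6.5446% = 3.45%

3.45%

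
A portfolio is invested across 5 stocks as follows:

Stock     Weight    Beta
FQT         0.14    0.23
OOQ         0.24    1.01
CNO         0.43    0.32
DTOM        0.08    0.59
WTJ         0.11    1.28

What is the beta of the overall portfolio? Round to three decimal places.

β_P = Σ w_i β_i = 0.14×0.23 + 0.24×1.01 + 0.43×0.32 + 0.08×0.59 + 0.11×1.28 = 0.6002

0.600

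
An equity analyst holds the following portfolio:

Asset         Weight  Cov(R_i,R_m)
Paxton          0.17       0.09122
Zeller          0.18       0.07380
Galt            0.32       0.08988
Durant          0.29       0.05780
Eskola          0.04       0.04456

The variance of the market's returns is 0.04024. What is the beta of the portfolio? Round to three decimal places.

β_Paxton = 0.09122 / 0.04024 = 2.2669
β_Zeller = 0.07380 / 0.04024 = 1.8340
β_Galt = 0.08988 / 0.04024 = 2.2336
β_Durant = 0.05780 / 0.04024 = 1.4364
β_Eskola = 0.04456 / 0.04024 = 1.1074
β_P = Σ w_i β_i = 0.17×2.2669 + 0.18×1.8340 + 0.32×2.2336 + 0.29×1.4364 + 0.04×1.1074 = 1.8911

1.891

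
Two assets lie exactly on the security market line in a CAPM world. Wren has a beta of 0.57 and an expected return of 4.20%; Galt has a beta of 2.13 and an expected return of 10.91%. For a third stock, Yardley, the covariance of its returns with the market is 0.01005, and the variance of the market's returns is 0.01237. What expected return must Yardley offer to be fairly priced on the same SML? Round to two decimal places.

5.24%

MRP = (10.91% − 4.20%) / (2.13 − 0.57) = 4.3013%
R_f = 4.20% − 0.57 × 4.3013% = 1.7483%
β_Yardley = Cov / Var(R_m) = 0.01005 / 0.01237 = 0.8124
E(R_Yardley) = R_f + β × MRP = 1.7483% + 0.8124 × 4.3013% = 5.24%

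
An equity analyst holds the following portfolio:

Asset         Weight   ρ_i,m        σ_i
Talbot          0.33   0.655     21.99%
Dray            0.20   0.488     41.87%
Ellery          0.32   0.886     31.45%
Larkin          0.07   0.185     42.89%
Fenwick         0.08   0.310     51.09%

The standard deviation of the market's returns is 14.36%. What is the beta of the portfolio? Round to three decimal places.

1.363

β_Talbot = 0.655 × 21.99% / 14.36% = 1.0030
β_Dray = 0.488 × 41.87% / 14.36% = 1.4229
β_Ellery = 0.886 × 31.45% / 14.36% = 1.9404
β_Larkin = 0.185 × 42.89% / 14.36% = 0.5526
β_Fenwick = 0.310 × 51.09% / 14.36% = 1.1029
β_P = Σ w_i β_i = 0.33×1.0030 + 0.20×1.4229 + 0.32×1.9404 + 0.07×0.5526 + 0.08×1.1029 = 1.3634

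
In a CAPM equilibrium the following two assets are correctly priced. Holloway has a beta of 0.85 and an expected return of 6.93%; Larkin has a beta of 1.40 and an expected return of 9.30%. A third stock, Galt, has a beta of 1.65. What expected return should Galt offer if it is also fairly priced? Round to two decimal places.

10.38%

MRP (SML slope) = (9.30% − 6.93%) / (1.40 − 0.85) = 2.37% / 0.55 = 4.3091%
R_f (intercept) = 6.93% − 0.85 × 4.3091% = 3.2673%
E(R_Galt) = R_f + β × MRP = 3.2673% + 1.65 × 4.3091% = 10.38%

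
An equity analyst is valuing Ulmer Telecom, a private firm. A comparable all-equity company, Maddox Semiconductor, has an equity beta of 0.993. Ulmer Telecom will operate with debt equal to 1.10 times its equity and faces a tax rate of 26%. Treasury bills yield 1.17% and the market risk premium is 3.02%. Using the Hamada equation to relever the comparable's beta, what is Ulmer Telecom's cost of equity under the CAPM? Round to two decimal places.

β_L = β_U × [1 + (1 − t)(D/E)] = 0.993 × [1 + (1 − 0.26) × 1.10]
    = 0.993 × [1 + 0.74 × 1.10] = 0.993 × 1.8140 = 1.8013
E(R) = R_f + β_L × MRP = 1.17% + 1.8013 × 3.02% = 6.61%

6.61%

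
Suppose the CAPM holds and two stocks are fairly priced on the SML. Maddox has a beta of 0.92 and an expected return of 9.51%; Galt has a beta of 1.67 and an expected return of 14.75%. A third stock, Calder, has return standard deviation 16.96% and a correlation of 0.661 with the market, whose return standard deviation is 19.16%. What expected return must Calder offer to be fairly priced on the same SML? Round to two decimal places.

MRP = (14.75% − 9.51%) / (1.67 − 0.92) = 6.9867%
R_f = 9.51% − 0.92 × 6.9867% = 3.0822%
β_Calder = ρ·σ_i/σ_m = 0.661 × 16.96 / 19.16 = 0.5851
E(R_Calder) = R_f + β × MRP = 3.0822% + 0.5851 × 6.9867% = 7.17%

7.17%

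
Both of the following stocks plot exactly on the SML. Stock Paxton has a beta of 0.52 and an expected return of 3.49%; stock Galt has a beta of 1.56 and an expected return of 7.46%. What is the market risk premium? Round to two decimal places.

Both satisfy E(R) = R_f + β·MRP, so the slope of the SML is
MRP = (7.46% − 3.49%) / (1.56 − 0.52) = 3.97% / 1.04 = 3.8173%

3.82%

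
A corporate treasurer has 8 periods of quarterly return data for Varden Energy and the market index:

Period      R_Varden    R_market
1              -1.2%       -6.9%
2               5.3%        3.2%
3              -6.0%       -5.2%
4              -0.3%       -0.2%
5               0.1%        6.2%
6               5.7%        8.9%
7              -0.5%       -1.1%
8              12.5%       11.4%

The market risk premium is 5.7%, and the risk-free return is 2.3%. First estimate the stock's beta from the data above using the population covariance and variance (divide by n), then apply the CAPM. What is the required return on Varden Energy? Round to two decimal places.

6.46%

Mean R_i = (-1.2 + 5.3 − 6.0 − 0.3 + 0.1 + 5.7 − 0.5 + 12.5) / 8 = 1.9500%
Mean R_m = (-6.9 + 3.2 − 5.2 − 0.2 + 6.2 + 8.9 − 1.1 + 11.4) / 8 = 2.0375%
Σ(R_i − R̄_i)(R_m − R̄_m) = 219.1150  ⇒  Cov = 219.1150 / 8 = 27.3894
Σ(R_m − R̄_m)² = 300.5388  ⇒  Var(R_m) = 300.5388 / 8 = 37.5674
β = Cov / Var(R_m) = 27.3894 / 37.5674 = 0.7291
E(R) = R_f + β × MRP = 2.3% + 0.7291 × 5.7% = 6.46%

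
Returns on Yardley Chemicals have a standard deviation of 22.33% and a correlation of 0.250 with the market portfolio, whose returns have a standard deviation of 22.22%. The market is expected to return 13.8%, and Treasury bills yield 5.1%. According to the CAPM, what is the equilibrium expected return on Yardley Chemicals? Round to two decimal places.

β = ρ × σ_i / σ_m = 0.250 × 22.33% / 22.22% = 0.2512
MRP = 13.8% − 5.1% = 8.70%
E(R) = 5.1% + 0.2512 × 8.7% = 7.29%

7.29%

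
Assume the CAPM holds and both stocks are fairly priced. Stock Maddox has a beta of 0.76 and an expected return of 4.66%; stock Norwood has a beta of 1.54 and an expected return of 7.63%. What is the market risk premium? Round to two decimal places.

Both satisfy E(R) = R_f + β·MRP, so the slope of the SML is
MRP = (7.63% − 4.66%) / (1.54 − 0.76) = 2.97% / 0.78 = 3.8077%

3.81%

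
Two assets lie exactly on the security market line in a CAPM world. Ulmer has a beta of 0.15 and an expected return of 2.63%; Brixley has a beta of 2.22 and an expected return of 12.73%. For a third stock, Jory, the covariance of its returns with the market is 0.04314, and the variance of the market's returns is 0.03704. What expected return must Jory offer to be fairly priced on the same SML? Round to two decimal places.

MRP = (12.73% − 2.63%) / (2.22 − 0.15) = 4.8792%
R_f = 2.63% − 0.15 × 4.8792% = 1.8981%
β_Jory = Cov / Var(R_m) = 0.04314 / 0.03704 = 1.1647
E(R_Jory) = R_f + β × MRP = 1.8981% + 1.1647 × 4.8792% = 7.58%

7.58%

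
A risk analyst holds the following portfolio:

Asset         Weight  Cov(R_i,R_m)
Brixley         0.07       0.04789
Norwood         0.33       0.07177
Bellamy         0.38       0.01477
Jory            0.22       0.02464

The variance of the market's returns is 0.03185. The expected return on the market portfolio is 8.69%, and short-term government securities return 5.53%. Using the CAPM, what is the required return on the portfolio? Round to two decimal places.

9.31%

β_Brixley = 0.04789 / 0.03185 = 1.5036
β_Norwood = 0.07177 / 0.03185 = 2.2534
β_Bellamy = 0.01477 / 0.03185 = 0.4637
β_Jory = 0.02464 / 0.03185 = 0.7736
β_P = Σ w_i β_i = 0.07×1.5036 + 0.33×2.2534 + 0.38×0.4637 + 0.22×0.7736 = 1.1953
MRP = 8.69% − 5.53% = 3.16%
E(R_P) = R_f + β_P × MRP = 5.53% + 1.1953 × 3.16% = 9.31%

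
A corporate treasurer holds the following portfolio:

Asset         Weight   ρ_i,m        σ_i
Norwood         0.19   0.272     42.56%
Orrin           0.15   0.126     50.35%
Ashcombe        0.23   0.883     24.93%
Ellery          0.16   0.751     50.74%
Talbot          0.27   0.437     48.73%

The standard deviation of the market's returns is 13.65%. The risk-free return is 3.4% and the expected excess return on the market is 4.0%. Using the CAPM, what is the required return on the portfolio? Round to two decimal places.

9.28%

β_Norwood = 0.272 × 42.56% / 13.65% = 0.8481
β_Orrin = 0.126 × 50.35% / 13.65% = 0.4648
β_Ashcombe = 0.883 × 24.93% / 13.65% = 1.6127
β_Ellery = 0.751 × 50.74% / 13.65% = 2.7916
β_Talbot = 0.437 × 48.73% / 13.65% = 1.5601
β_P = Σ w_i β_i = 0.19×0.8481 + 0.15×0.4648 + 0.23×1.6127 + 0.16×2.7916 + 0.27×1.5601 = 1.4697
E(R_P) = R_f + β_P × MRP = 3.4% + 1.4697 × 4.0% = 9.28%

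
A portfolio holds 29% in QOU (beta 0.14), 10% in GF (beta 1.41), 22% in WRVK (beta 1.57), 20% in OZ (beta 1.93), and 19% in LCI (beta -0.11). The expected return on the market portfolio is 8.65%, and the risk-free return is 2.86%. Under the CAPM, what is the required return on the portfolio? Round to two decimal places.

8.03%

β_P = Σ w_i β_i = 0.29×0.14 + 0.10×1.41 + 0.22×1.57 + 0.20×1.93 + 0.19×-0.11 = 0.8921
MRP = 8.65% − 2.86% = 5.79%
E(R_P) = R_f + β_P × MRP = 2.86% + 0.8921 × 5.79% = 8.03%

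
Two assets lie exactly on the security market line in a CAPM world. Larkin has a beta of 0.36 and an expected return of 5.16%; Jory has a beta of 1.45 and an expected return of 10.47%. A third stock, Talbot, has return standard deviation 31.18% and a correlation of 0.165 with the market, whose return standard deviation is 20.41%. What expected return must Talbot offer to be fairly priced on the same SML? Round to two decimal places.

4.63%

MRP = (10.47% − 5.16%) / (1.45 − 0.36) = 4.8716%
R_f = 5.16% − 0.36 × 4.8716% = 3.4062%
β_Talbot = ρ·σ_i/σ_m = 0.165 × 31.18 / 20.41 = 0.2521
E(R_Talbot) = R_f + β × MRP = 3.4062% + 0.2521 × 4.8716% = 4.63%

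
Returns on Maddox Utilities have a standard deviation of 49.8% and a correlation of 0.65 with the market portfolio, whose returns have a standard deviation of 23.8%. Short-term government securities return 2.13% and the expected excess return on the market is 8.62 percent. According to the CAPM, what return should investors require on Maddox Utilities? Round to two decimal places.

13.85%

β = ρ × σ_i / σ_m = 0.65 × 49.8% / 23.8% = 1.3601
E(R) = 2.13% + 1.3601 × 8.62% = 13.85%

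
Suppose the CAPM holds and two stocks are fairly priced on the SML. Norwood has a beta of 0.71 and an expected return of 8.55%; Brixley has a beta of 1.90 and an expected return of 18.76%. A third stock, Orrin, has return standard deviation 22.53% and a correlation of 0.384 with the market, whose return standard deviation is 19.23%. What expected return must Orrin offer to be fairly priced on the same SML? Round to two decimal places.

6.32%

MRP = (18.76% − 8.55%) / (1.90 − 0.71) = 8.5798%
R_f = 8.55% − 0.71 × 8.5798% = 2.4583%
β_Orrin = ρ·σ_i/σ_m = 0.384 × 22.53 / 19.23 = 0.4499
E(R_Orrin) = R_f + β × MRP = 2.4583% + 0.4499 × 8.5798% = 6.32%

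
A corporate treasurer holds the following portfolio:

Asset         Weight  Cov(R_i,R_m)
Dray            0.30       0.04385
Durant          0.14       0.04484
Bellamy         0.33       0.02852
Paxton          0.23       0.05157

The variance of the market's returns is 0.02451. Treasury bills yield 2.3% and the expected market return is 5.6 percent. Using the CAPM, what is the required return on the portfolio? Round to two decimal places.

7.78%

β_Dray = 0.04385 / 0.02451 = 1.7891
β_Durant = 0.04484 / 0.02451 = 1.8295
β_Bellamy = 0.02852 / 0.02451 = 1.1636
β_Paxton = 0.05157 / 0.02451 = 2.1040
β_P = Σ w_i β_i = 0.30×1.7891 + 0.14×1.8295 + 0.33×1.1636 + 0.23×2.1040 = 1.6608
MRP = 5.6% − 2.3% = 3.30%
E(R_P) = R_f + β_P × MRP = 2.3% + 1.6608 × 3.3% = 7.78%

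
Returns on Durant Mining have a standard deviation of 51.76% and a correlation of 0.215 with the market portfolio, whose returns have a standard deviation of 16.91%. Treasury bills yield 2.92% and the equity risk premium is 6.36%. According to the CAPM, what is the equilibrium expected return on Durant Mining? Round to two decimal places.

7.11%

β = ρ × σ_i / σ_m = 0.215 × 51.76% / 16.91% = 0.6581
E(R) = 2.92% + 0.6581 × 6.36% = 7.11%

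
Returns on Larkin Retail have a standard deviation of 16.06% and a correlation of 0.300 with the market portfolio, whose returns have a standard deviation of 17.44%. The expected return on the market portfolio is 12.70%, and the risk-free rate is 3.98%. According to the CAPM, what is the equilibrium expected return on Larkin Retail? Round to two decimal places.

β = ρ × σ_i / σ_m = 0.300 × 16.06% / 17.44% = 0.2763
MRP = 12.70% − 3.98% = 8.72%
E(R) = 3.98% + 0.2763 × 8.72% = 6.39%

6.39%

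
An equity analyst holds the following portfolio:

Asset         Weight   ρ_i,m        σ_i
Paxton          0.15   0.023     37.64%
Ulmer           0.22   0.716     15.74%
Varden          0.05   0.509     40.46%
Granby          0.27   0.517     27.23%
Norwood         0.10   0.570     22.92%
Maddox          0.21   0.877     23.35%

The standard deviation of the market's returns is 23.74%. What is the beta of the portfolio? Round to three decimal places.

0.550

β_Paxton = 0.023 × 37.64% / 23.74% = 0.0365
β_Ulmer = 0.716 × 15.74% / 23.74% = 0.4747
β_Varden = 0.509 × 40.46% / 23.74% = 0.8675
β_Granby = 0.517 × 27.23% / 23.74% = 0.5930
β_Norwood = 0.570 × 22.92% / 23.74% = 0.5503
β_Maddox = 0.877 × 23.35% / 23.74% = 0.8626
β_P = Σ w_i β_i = 0.15×0.0365 + 0.22×0.4747 + 0.05×0.8675 + 0.27×0.5930 + 0.10×0.5503 + 0.21×0.8626 = 0.5496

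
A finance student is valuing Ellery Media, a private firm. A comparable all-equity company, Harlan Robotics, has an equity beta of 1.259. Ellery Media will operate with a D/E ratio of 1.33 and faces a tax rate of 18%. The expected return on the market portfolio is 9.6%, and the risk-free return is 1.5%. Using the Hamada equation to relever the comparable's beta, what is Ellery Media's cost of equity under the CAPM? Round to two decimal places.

22.82%

β_L = β_U × [1 + (1 − t)(D/E)] = 1.259 × [1 + (1 − 0.18) × 1.33]
    = 1.259 × [1 + 0.82 × 1.33] = 1.259 × 2.0906 = 2.6321
MRP = 9.6% − 1.5% = 8.10%
E(R) = R_f + β_L × MRP = 1.5% + 2.6321 × 8.1% = 22.82%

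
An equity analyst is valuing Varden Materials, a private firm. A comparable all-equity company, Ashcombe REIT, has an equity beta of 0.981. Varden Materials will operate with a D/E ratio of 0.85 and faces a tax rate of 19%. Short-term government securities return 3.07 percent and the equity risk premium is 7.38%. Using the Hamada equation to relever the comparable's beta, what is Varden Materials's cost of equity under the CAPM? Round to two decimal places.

15.29%

β_L = β_U × [1 + (1 − t)(D/E)] = 0.981 × [1 + (1 − 0.19) × 0.85]
    = 0.981 × [1 + 0.81 × 0.85] = 0.981 × 1.6885 = 1.6564
E(R) = R_f + β_L × MRP = 3.07% + 1.6564 × 7.38% = 15.29%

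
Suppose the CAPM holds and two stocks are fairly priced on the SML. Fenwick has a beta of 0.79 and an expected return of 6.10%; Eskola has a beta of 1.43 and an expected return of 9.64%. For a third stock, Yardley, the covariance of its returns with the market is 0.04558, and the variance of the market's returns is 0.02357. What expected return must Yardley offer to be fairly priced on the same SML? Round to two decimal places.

MRP = (9.64% − 6.10%) / (1.43 − 0.79) = 5.5313%
R_f = 6.10% − 0.79 × 5.5313% = 1.7303%
β_Yardley = Cov / Var(R_m) = 0.04558 / 0.02357 = 1.9338
E(R_Yardley) = R_f + β × MRP = 1.7303% + 1.9338 × 5.5313% = 12.43%

12.43%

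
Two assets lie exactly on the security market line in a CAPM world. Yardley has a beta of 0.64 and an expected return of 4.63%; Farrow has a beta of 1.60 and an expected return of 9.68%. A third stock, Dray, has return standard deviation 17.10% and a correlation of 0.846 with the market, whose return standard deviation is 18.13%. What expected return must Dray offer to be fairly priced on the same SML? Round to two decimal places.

MRP = (9.68% − 4.63%) / (1.60 − 0.64) = 5.2604%
R_f = 4.63% − 0.64 × 5.2604% = 1.2633%
β_Dray = ρ·σ_i/σ_m = 0.846 × 17.10 / 18.13 = 0.7979
E(R_Dray) = R_f + β × MRP = 1.2633% + 0.7979 × 5.2604% = 5.46%

5.46%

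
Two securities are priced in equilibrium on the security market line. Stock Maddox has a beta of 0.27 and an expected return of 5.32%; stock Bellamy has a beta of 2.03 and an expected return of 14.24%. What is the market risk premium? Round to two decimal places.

Both satisfy E(R) = R_f + β·MRP, so the slope of the SML is
MRP = (14.24% − 5.32%) / (2.03 − 0.27) = 8.92% / 1.76 = 5.0682%

5.07%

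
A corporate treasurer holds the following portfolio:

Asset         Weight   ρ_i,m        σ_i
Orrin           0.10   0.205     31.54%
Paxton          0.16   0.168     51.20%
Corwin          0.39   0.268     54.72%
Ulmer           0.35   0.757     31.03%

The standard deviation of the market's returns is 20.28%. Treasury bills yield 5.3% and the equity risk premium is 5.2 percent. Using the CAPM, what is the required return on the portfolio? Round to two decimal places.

β_Orrin = 0.205 × 31.54% / 20.28% = 0.3188
β_Paxton = 0.168 × 51.20% / 20.28% = 0.4241
β_Corwin = 0.268 × 54.72% / 20.28% = 0.7231
β_Ulmer = 0.757 × 31.03% / 20.28% = 1.1583
β_P = Σ w_i β_i = 0.10×0.3188 + 0.16×0.4241 + 0.39×0.7231 + 0.35×1.1583 = 0.7872
E(R_P) = R_f + β_P × MRP = 5.3% + 0.7872 × 5.2% = 9.39%

9.39%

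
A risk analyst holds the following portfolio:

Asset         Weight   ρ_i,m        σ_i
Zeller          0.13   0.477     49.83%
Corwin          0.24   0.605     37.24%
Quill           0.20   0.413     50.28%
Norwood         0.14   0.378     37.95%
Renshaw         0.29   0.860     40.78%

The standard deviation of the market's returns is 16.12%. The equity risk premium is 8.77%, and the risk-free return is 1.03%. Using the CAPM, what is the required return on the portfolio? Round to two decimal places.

β_Zeller = 0.477 × 49.83% / 16.12% = 1.4745
β_Corwin = 0.605 × 37.24% / 16.12% = 1.3977
β_Quill = 0.413 × 50.28% / 16.12% = 1.2882
β_Norwood = 0.378 × 37.95% / 16.12% = 0.8899
β_Renshaw = 0.860 × 40.78% / 16.12% = 2.1756
β_P = Σ w_i β_i = 0.13×1.4745 + 0.24×1.3977 + 0.20×1.2882 + 0.14×0.8899 + 0.29×2.1756 = 1.5403
E(R_P) = R_f + β_P × MRP = 1.03% + 1.5403 × 8.77% = 14.54%

14.54%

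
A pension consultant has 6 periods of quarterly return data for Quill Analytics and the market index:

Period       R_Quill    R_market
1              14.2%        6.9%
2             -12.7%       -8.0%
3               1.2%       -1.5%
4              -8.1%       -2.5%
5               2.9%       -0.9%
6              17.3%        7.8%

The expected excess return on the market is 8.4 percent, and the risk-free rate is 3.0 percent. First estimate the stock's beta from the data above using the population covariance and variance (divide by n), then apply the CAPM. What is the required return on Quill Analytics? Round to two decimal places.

Mean R_i = (14.2 − 12.7 + 1.2 − 8.1 + 2.9 + 17.3) / 6 = 2.4667%
Mean R_m = (6.9 − 8.0 − 1.5 − 2.5 − 0.9 + 7.8) / 6 = 0.3000%
Σ(R_i − R̄_i)(R_m − R̄_m) = 345.9200  ⇒  Cov = 345.9200 / 6 = 57.6533
Σ(R_m − R̄_m)² = 181.2200  ⇒  Var(R_m) = 181.2200 / 6 = 30.2033
β = Cov / Var(R_m) = 57.6533 / 30.2033 = 1.9088
E(R) = R_f + β × MRP = 3.0% + 1.9088 × 8.4% = 19.03%

19.03%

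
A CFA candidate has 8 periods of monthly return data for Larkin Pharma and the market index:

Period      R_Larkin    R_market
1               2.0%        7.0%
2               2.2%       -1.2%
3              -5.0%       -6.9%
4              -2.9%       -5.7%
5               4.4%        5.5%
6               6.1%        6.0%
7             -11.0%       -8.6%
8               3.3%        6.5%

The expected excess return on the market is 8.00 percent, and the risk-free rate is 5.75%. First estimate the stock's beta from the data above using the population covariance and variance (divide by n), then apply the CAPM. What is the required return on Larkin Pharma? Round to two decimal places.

Mean R_i = (2.0 + 2.2 − 5.0 − 2.9 + 4.4 + 6.1 − 11.0 + 3.3) / 8 = -0.1125%
Mean R_m = (7.0 − 1.2 − 6.9 − 5.7 + 5.5 + 6.0 − 8.6 + 6.5) / 8 = 0.3250%
Σ(R_i − R̄_i)(R_m − R̄_m) = 239.5325  ⇒  Cov = 239.5325 / 8 = 29.9416
Σ(R_m − R̄_m)² = 312.1550  ⇒  Var(R_m) = 312.1550 / 8 = 39.0194
β = Cov / Var(R_m) = 29.9416 / 39.0194 = 0.7674
E(R) = R_f + β × MRP = 5.75% + 0.7674 × 8.00% = 11.89%

11.89%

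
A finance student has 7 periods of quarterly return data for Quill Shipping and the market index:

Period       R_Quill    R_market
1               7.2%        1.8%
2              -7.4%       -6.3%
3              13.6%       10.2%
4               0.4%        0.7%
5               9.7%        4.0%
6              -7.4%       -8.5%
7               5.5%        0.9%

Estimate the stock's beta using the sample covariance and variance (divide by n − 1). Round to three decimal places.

Mean R_i = (7.2 − 7.4 + 13.6 + 0.4 + 9.7 − 7.4 + 5.5) / 7 = 3.0857%
Mean R_m = (1.8 − 6.3 + 10.2 + 0.7 + 4.0 − 8.5 + 0.9) / 7 = 0.4000%
Σ(R_i − R̄_i)(R_m − R̄_m) = 296.5900  ⇒  Cov = 296.5900 / 6 = 49.4317
Σ(R_m − R̄_m)² = 235.4000  ⇒  Var(R_m) = 235.4000 / 6 = 39.2333
β = Cov / Var(R_m) = 49.4317 / 39.2333 = 1.2599

1.260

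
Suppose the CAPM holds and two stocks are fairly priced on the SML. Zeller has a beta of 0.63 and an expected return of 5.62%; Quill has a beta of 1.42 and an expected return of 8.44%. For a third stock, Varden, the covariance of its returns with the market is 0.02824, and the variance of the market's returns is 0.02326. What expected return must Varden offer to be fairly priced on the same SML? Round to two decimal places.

MRP = (8.44% − 5.62%) / (1.42 − 0.63) = 3.5696%
R_f = 5.62% − 0.63 × 3.5696% = 3.3712%
β_Varden = Cov / Var(R_m) = 0.02824 / 0.02326 = 1.2141
E(R_Varden) = R_f + β × MRP = 3.3712% + 1.2141 × 3.5696% = 7.71%

7.71%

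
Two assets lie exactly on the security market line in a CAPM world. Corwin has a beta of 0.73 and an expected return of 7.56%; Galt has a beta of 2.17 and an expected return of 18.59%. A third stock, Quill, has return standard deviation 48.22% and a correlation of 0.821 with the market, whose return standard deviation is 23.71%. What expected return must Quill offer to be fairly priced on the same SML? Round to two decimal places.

14.76%

MRP = (18.59% − 7.56%) / (2.17 − 0.73) = 7.6597%
R_f = 7.56% − 0.73 × 7.6597% = 1.9684%
β_Quill = ρ·σ_i/σ_m = 0.821 × 48.22 / 23.71 = 1.6697
E(R_Quill) = R_f + β × MRP = 1.9684% + 1.6697 × 7.6597% = 14.76%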